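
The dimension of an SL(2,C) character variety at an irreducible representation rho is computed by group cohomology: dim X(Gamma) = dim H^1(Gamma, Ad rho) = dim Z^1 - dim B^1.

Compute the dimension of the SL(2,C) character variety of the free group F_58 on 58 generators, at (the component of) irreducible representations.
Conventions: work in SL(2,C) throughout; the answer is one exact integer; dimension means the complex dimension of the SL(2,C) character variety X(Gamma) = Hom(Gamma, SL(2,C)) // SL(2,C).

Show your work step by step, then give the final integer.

171

Gamma = F_58 has 58 generators and no relators.
Z^1(Gamma, Ad rho) = (sl_2)^58: a cocycle is a free choice of one sl_2 vector per generator, so dim Z^1 = 3*58 = 174.
Irreducibility makes the coboundary map sl_2 -> Z^1 injective (trivial centralizer), so dim B^1 = 3.
Therefore dim X = 174 - 3 = 171.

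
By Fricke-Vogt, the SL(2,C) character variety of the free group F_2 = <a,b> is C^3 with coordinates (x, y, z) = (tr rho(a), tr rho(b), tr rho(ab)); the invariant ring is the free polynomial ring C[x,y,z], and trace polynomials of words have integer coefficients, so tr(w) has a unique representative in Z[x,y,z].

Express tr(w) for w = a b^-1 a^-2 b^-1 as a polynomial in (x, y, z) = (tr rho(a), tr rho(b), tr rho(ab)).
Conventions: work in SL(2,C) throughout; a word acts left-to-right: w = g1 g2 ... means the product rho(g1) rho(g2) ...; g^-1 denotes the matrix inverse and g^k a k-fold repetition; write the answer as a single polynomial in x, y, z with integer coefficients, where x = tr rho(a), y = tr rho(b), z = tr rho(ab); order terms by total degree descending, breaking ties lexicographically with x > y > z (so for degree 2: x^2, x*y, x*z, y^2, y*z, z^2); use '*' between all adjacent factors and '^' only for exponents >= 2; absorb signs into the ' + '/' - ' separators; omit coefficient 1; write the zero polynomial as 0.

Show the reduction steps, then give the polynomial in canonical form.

reduce: trace(a^-1) = trace(a) = x
trace(a^-1 b) = trace(b) trace(a) - trace(b a) = x*y - z
so trace(b^-1 a^-1) = trace(a^-1) trace(b) - trace(a^-1 b) = z
trace(a b a) = trace(a) trace(b a) - trace(b) = x*z - y
trace(a b a b) = trace(a b) trace(a b) - trace(1) = z^2 - 2
trace(b a b^-1 a) = trace(a b a) trace(b) - trace(a b a b) = x*y*z - y^2 - z^2 + 2
trace(a^-1 b a b^-1) = trace(b a b^-1) trace(a) - trace(b a b^-1 a) = -x*y*z + x^2 + y^2 + z^2 - 2
trace(a b^-1 a^-2 b) = trace(a^-1 b a b^-1) trace(a) - trace(a^-1 b a b^-1 a) = -x^2*y*z + x^3 + x*y^2 + x*z^2 - 3*x
trace(a b^-1 a^-2 b^-1) = trace(a b^-1 a^-2) trace(b) - trace(a b^-1 a^-2 b) = x^2*y*z - x^3 - x*y^2 - x*z^2 + y*z + 3*x

x^2*y*z - x^3 - x*y^2 - x*z^2 + y*z + 3*x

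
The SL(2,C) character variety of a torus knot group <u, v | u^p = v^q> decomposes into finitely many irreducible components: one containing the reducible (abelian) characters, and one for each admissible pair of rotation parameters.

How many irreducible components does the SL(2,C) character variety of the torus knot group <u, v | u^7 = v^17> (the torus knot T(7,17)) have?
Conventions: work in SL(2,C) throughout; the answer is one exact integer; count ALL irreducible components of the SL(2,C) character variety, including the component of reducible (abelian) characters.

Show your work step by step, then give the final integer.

Gamma = < u, v | u^7 = v^17 > (torus knot T(7,17)); the central element u^7 = v^17 acts as +I or -I in any irreducible SL(2,C) representation.
So on each irreducible component the traces are pinned: tr(u) = 2*cos(pi*alpha/7) with 1 <= alpha <= 6, tr(v) = 2*cos(pi*beta/17) with 1 <= beta <= 16.
Consistency of u^7 = (-1)^alpha I with v^17 = (-1)^beta I forces alpha = beta (mod 2).
Enumerate parity-matched pairs: 3*8 odd-odd plus 3*8 even-even gives 48.
Total: 48 irreducible-character components + 1 reducible (abelian) component = 49.

49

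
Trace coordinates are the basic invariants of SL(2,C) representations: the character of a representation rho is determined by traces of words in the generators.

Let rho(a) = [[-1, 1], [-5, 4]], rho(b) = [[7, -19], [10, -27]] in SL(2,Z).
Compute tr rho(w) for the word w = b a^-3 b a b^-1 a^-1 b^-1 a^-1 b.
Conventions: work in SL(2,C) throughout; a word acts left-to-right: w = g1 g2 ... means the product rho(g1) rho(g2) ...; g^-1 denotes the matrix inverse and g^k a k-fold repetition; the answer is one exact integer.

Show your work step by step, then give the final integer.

rho(b) = [[7, -19], [10, -27]]
... * rho(a^-1) = [[4, -1], [5, -1]]  ->  [[-67, 12], [-95, 17]]
... * rho(a^-1) = [[4, -1], [5, -1]]  ->  [[-208, 55], [-295, 78]]
... * rho(a^-1) = [[4, -1], [5, -1]]  ->  [[-557, 153], [-790, 217]]
... * rho(b) = [[7, -19], [10, -27]]  ->  [[-2369, 6452], [-3360, 9151]]
... * rho(a) = [[-1, 1], [-5, 4]]  ->  [[-29891, 23439], [-42395, 33244]]
... * rho(b^-1) = [[-27, 19], [-10, 7]]  ->  [[572667, -403856], [812225, -572797]]
... * rho(a^-1) = [[4, -1], [5, -1]]  ->  [[271388, -168811], [384915, -239428]]
... * rho(b^-1) = [[-27, 19], [-10, 7]]  ->  [[-5639366, 3974695], [-7998425, 5637389]]
... * rho(a^-1) = [[4, -1], [5, -1]]  ->  [[-2683989, 1664671], [-3806755, 2361036]]
... * rho(b) = [[7, -19], [10, -27]]  ->  [[-2141213, 6049674], [-3036925, 8580373]]
tr = -2141213 + 8580373 = 6439160

6439160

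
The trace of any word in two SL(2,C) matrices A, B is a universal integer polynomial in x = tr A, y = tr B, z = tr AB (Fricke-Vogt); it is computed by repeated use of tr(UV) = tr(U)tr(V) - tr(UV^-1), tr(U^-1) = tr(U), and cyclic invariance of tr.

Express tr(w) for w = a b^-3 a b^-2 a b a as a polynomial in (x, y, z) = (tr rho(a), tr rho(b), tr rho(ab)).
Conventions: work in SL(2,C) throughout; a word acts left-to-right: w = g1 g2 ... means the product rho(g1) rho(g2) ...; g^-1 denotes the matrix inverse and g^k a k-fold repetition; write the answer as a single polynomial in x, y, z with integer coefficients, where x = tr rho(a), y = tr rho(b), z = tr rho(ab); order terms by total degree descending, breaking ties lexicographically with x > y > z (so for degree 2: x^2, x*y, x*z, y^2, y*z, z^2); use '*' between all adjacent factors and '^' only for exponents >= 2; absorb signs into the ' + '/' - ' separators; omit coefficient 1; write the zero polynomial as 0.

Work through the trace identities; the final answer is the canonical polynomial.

x^3*y^5*z - x^2*y^6 - 2*x^2*y^4*z^2 - 3*x^3*y^3*z + x*y^5*z + x*y^3*z^3 + 4*x^2*y^4 + 4*x^2*y^2*z^2 + 2*x^3*y*z - 2*x*y^3*z - x*y*z^3 - 4*x^2*y^2 - x^2*z^2 - y^2*z^2 + 2

reduce: trace(a b a) = trace(a) trace(b a) - trace(b)   [square of a] = x*z - y
reduce: trace(b a^3) = trace(a) trace(a b a) - trace(a b)   [square of a] = x^2*z - x*y - z
trace(a^2 b a^2) = trace(a) trace(b a^3) - trace(b a^2)   [square of a] = x^3*z - x^2*y - 2*x*z + y
so trace(b a b a) = trace(a b) trace(a b) - trace(1)   [split at a repeated a] = z^2 - 2
trace(b a b) = trace(b) trace(a b) - trace(a)   [square of b] = y*z - x
trace(b a^2 b a) = trace(a) trace(b a b a) - trace(b a b)   [square of a] = x*z^2 - y*z - x
trace(a^2) = trace(a) trace(a) - trace(1)   [square of a] = x^2 - 2
trace(b a^2 b) = trace(b) trace(a^2 b) - trace(a^2)   [square of b] = x*y*z - x^2 - y^2 + 2
reduce: trace(a^2 b a^2 b) = trace(a) trace(b a^2 b a) - trace(b a^2 b)   [square of a] = x^2*z^2 - 2*x*y*z + y^2 - 2
so trace(a b a^2 b^-1 a) = trace(a^2 b a^2) trace(b) - trace(a^2 b a^2 b)   [inverse elimination on b] = x^3*y*z - x^2*y^2 - x^2*z^2 + 2
reduce: trace(a b a b a^2) = trace(a) trace(a b a b a) - trace(a b a b)   [square of a] = x^2*z^2 - x*y*z - x^2 - z^2 + 2
trace(b a b a b a) = trace(b a b a) trace(b a) - trace(a b)   [split at a repeated b] = z^3 - 3*z
reduce: trace(b a b a b) = trace(b) trace(a b a b) - trace(a b a)   [square of b] = y*z^2 - x*z - y
reduce: trace(a b a b a^2 b) = trace(a) trace(b a b a b a) - trace(b a b a b)   [square of a] = x*z^3 - y*z^2 - 2*x*z + y
trace(a b a^2 b^-1 a b) = trace(a b a b a^2) trace(b) - trace(a b a b a^2 b)   [inverse elimination on b] = x^2*y*z^2 - x*y^2*z - x*z^3 - x^2*y + 2*x*z + y
trace(b^-1 a b^-1 a b a^2) = trace(a b a^2 b^-1 a) trace(b) - trace(a b a^2 b^-1 a b)   [inverse elimination on b] = x^3*y^2*z - x^2*y^3 - 2*x^2*y*z^2 + x*y^2*z + x*z^3 + x^2*y - 2*x*z + y
so trace(a b^-1 a b a^2) = trace(a b a^3) trace(b) - trace(a b a^3 b)   [inverse elimination on b] = x^3*y*z - x^2*y^2 - x^2*z^2 - x*y*z + x^2 + y^2 + z^2 - 2
trace(a b a^2 b^-2 a b^-1) = trace(b^-1 a b^-1 a b a^2) trace(b) - trace(b^-1 a b^-1 a b a^2 b)   [inverse elimination on b] = x^3*y^3*z - x^2*y^4 - 2*x^2*y^2*z^2 - x^3*y*z + x*y^3*z + x*y*z^3 + 2*x^2*y^2 + x^2*z^2 - x*y*z - x^2 - z^2 + 2
trace(a b a^2 b^-2 a) = trace(b^-1 a^2 b a^2) trace(b) - trace(b^-1 a^2 b a^2 b)   [inverse elimination on b] = x^3*y^2*z - x^2*y^3 - x^2*y*z^2 - x^3*z + x^2*y + 2*x*z + y
reduce: trace(b^-1 a b^-2 a b a^2 b^-1) = trace(a b a^2 b^-2 a b^-1) trace(b) - trace(a b a^2 b^-2 a)   [inverse elimination on b] = x^3*y^4*z - x^2*y^5 - 2*x^2*y^3*z^2 - 2*x^3*y^2*z + x*y^4*z + x*y^2*z^3 + 3*x^2*y^3 + 2*x^2*y*z^2 + x^3*z - x*y^2*z - 2*x^2*y - y*z^2 - 2*x*z + y
trace(b^-1 a b^-2 a b a^2) = trace(a b a^2 b^-1 a b^-1) trace(b) - trace(a b a^2 b^-1 a)   [inverse elimination on b] = x^3*y^3*z - x^2*y^4 - 2*x^2*y^2*z^2 - x^3*y*z + x*y^3*z + x*y*z^3 + 2*x^2*y^2 + x^2*z^2 - 2*x*y*z + y^2 - 2
so trace(a b^-3 a b^-2 a b a) = trace(b^-1 a b^-2 a b a^2 b^-1) trace(b) - trace(b^-1 a b^-2 a b a^2)   [inverse elimination on b] = x^3*y^5*z - x^2*y^6 - 2*x^2*y^4*z^2 - 3*x^3*y^3*z + x*y^5*z + x*y^3*z^3 + 4*x^2*y^4 + 4*x^2*y^2*z^2 + 2*x^3*y*z - 2*x*y^3*z - x*y*z^3 - 4*x^2*y^2 - x^2*z^2 - y^2*z^2 + 2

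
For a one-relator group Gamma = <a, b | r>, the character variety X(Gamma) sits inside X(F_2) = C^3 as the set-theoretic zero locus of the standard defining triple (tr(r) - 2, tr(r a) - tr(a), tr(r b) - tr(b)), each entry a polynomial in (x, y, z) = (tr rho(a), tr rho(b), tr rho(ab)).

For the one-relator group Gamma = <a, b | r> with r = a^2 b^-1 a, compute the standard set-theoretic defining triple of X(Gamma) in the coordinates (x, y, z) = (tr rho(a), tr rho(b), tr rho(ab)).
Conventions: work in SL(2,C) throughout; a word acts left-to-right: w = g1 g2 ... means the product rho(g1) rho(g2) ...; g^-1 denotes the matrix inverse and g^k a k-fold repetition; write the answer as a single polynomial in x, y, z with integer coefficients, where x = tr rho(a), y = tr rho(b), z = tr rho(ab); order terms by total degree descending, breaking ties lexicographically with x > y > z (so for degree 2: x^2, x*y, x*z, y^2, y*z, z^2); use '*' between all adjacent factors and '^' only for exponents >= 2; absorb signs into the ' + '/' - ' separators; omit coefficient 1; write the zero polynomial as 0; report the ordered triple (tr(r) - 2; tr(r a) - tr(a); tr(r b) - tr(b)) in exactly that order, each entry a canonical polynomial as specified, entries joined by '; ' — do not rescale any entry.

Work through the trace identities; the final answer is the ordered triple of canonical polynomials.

use: trace(a^2) = trace(a) * trace(a) - trace(1)   [square of a] = x^2 - 2
trace(a^3) = trace(a) * trace(a^2) - trace(a)   [square of a] = x^3 - 3*x
trace(a b a) = trace(a) * trace(b a) - trace(b)   [square of a] = x*z - y
trace(a^3 b) = trace(a) * trace(a b a) - trace(a b)   [square of a] = x^2*z - x*y - z
apply: trace(a^2 b^-1 a) = trace(a^3) * trace(b) - trace(a^3 b)   [inverse elimination on b] = x^3*y - x^2*z - 2*x*y + z
use: trace(a^4) = trace(a) * trace(a^3) - trace(a^2)   [square of a] = x^4 - 4*x^2 + 2
use: trace(a^4 b) = trace(a) * trace(b a^3) - trace(b a^2)   [square of a] = x^3*z - x^2*y - 2*x*z + y
use: trace(a^2 b^-1 a^2) = trace(a^4) * trace(b) - trace(a^4 b)   [inverse elimination on b] = x^4*y - x^3*z - 3*x^2*y + 2*x*z + y
use: trace(b a b a) = trace(b a) * trace(b a) - trace(1) = z^2 - 2
apply: trace(b a b) = trace(b) * trace(a b) - trace(a) = y*z - x
trace(a b a^2 b) = trace(a) * trace(b a b a) - trace(b a b) = x*z^2 - y*z - x
use: trace(a^2 b^-1 a b) = trace(a b a^2) * trace(b) - trace(a b a^2 b) = x^2*y*z - x*y^2 - x*z^2 + x
assemble the triple (trace(r) - 2; trace(r a) - x; trace(r b) - y)

x^3*y - x^2*z - 2*x*y + z - 2; x^4*y - x^3*z - 3*x^2*y + 2*x*z - x + y; x^2*y*z - x*y^2 - x*z^2 + x - y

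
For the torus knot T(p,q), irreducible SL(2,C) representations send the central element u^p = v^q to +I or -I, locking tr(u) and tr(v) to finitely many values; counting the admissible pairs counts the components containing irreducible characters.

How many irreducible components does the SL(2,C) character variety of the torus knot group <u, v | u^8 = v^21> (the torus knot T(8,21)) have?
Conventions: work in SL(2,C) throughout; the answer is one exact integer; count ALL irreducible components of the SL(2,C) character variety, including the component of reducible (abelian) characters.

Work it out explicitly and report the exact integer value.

71

For T(8,21): irreducibility forces the central element u^8 = v^21 to one of +I, -I.
This locks tr(u) to 2*cos(pi*alpha/8), alpha in 1..7, and tr(v) to 2*cos(pi*beta/21), beta in 1..20, on each component of irreducible characters.
The two central values (-1)^alpha I and (-1)^beta I must be the same matrix, so alpha and beta share a parity.
Enumerate parity-matched pairs: 4*10 odd-odd plus 3*10 even-even gives 70.
Total: 70 irreducible-character components + 1 reducible (abelian) component = 71.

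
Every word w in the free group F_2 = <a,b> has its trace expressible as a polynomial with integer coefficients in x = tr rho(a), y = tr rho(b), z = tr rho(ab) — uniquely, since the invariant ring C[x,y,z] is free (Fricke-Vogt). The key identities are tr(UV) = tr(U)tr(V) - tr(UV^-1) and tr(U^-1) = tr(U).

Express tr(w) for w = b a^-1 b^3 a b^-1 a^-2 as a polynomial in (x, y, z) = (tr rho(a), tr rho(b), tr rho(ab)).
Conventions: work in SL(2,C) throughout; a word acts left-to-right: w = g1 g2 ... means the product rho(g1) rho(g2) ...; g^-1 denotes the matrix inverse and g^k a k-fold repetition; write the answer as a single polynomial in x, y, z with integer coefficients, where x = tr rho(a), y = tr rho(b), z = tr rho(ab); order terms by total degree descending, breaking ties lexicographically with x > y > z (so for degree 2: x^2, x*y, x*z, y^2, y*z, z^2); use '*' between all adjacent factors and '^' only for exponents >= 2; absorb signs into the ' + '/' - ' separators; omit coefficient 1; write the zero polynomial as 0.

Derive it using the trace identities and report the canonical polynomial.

-x^3*y^4*z + x^4*y^3 + x^2*y^5 + 2*x^2*y^3*z^2 - x*y^4*z - x*y^2*z^3 - x^4*y - 4*x^2*y^3 - 2*x^2*y*z^2 + x^3*z + 4*x*y^2*z + x*z^3 + 2*x^2*y - y^3 - 3*x*z + 3*y

tr(b a b) = tr(b) * tr(a b) - tr(a) = y*z - x
tr(b^3 a) = tr(b) * tr(b a b) - tr(b a) = y^2*z - x*y - z
tr(b^2) = tr(b) * tr(b) - tr(1) = y^2 - 2
tr(b^3) = tr(b) * tr(b^2) - tr(b) = y^3 - 3*y
tr(a^2 b^3) = tr(a) * tr(b^3 a) - tr(b^3) = x*y^2*z - x^2*y - y^3 - x*z + 3*y
reduce: tr(a^2 b^2) = tr(a) * tr(b^2 a) - tr(b^2) = x*y*z - x^2 - y^2 + 2
reduce: tr(a b^4 a) = tr(b) * tr(a^2 b^3) - tr(a^2 b^2) = x*y^3*z - x^2*y^2 - y^4 - 2*x*y*z + x^2 + 4*y^2 - 2
reduce: tr(a b a b) = tr(b a) * tr(b a) - tr(1)   [split at repeated b] = z^2 - 2
reduce: tr(a b a) = tr(a) * tr(b a) - tr(b) = x*z - y
tr(a b a b^2) = tr(b) * tr(a b a b) - tr(a b a) = y*z^2 - x*z - y
tr(b^2 a b a b) = tr(b) * tr(a b a b^2) - tr(a b a b) = y^2*z^2 - x*y*z - y^2 - z^2 + 2
tr(a b^4 a b) = tr(b) * tr(b^2 a b a b) - tr(b^2 a b a) = y^3*z^2 - x*y^2*z - y^3 - 2*y*z^2 + x*z + 3*y
so tr(b^4 a b^-1 a) = tr(a b^4 a) * tr(b) - tr(a b^4 a b) = x*y^4*z - x^2*y^3 - y^5 - y^3*z^2 - x*y^2*z + x^2*y + 5*y^3 + 2*y*z^2 - x*z - 5*y
reduce: tr(b^3 a b^-1 a^-1 b) = tr(b^4 a b^-1) * tr(a) - tr(b^4 a b^-1 a) = -x*y^4*z + x^2*y^3 + y^5 + y^3*z^2 + 2*x*y^2*z - 2*x^2*y - 5*y^3 - 2*y*z^2 + 5*y
so tr(b a b^3) = tr(b) * tr(a b^3) - tr(a b^2) = y^3*z - x*y^2 - 2*y*z + x
tr(b a b^3 a b) = tr(b) * tr(a b^3 a b) - tr(a b^3 a) = y^3*z^2 - 2*x*y^2*z + x^2*y - y*z^2 + x*z - y
reduce: tr(a b a b a b) = tr(a b a b) * tr(a b) - tr(b a)   [split at repeated a] = z^3 - 3*z
so tr(a b a b a) = tr(a) * tr(b a b a) - tr(b a b) = x*z^2 - y*z - x
reduce: tr(a b a b a b^2) = tr(b) * tr(a b a b a b) - tr(a b a b a) = y*z^3 - x*z^2 - 2*y*z + x
tr(b a b^3 a b a) = tr(b) * tr(a b a b a b^2) - tr(a b a b a b) = y^2*z^3 - x*y*z^2 - 2*y^2*z - z^3 + x*y + 3*z
tr(a^-1 b a b^3 a b) = tr(b a b^3 a b) * tr(a) - tr(b a b^3 a b a) = x*y^3*z^2 - 2*x^2*y^2*z - y^2*z^3 + x^3*y + x^2*z + 2*y^2*z + z^3 - 2*x*y - 3*z
so tr(b^3 a b^-1 a^-1 b a) = tr(a^-1 b a b^3 a) * tr(b) - tr(a^-1 b a b^3 a b) = -x*y^3*z^2 + 2*x^2*y^2*z + y^4*z + y^2*z^3 - x^3*y - x*y^3 - x^2*z - 4*y^2*z - z^3 + 3*x*y + 3*z
so tr(b a^-1 b^3 a b^-1 a^-1) = tr(b^3 a b^-1 a^-1 b) * tr(a) - tr(b^3 a b^-1 a^-1 b a) = -x^2*y^4*z + x^3*y^3 + x*y^5 + 2*x*y^3*z^2 - y^4*z - y^2*z^3 - x^3*y - 4*x*y^3 - 2*x*y*z^2 + x^2*z + 4*y^2*z + z^3 + 2*x*y - 3*z
so tr(b a^-1 b^3 a b^-1 a^-2) = tr(b a^-1 b^3 a b^-1 a^-1) * tr(a) - tr(b a^-1 b^3 a b^-1) = -x^3*y^4*z + x^4*y^3 + x^2*y^5 + 2*x^2*y^3*z^2 - x*y^4*z - x*y^2*z^3 - x^4*y - 4*x^2*y^3 - 2*x^2*y*z^2 + x^3*z + 4*x*y^2*z + x*z^3 + 2*x^2*y - y^3 - 3*x*z + 3*y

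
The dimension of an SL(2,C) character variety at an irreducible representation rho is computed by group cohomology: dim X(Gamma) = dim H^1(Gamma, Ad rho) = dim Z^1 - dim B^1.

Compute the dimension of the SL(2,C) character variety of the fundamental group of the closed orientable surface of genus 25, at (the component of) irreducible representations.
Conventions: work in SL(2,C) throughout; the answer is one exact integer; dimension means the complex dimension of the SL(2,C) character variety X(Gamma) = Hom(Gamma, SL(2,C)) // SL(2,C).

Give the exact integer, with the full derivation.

The genus-25 surface group: 2g = 50 generators, one relator prod [a_i, b_i].
Before the relator condition, cocycle space has dim 3*50 = 150.
H^2 = coker(d_2) is dual to H^0 = 0 at irreducible rho (Poincare duality), so d_2 is onto: dim Z^1 = 147.
dim B^1 = 3 (coboundaries, injective at irreducible rho).
Hence dim X = 147 - 3 = 144.

144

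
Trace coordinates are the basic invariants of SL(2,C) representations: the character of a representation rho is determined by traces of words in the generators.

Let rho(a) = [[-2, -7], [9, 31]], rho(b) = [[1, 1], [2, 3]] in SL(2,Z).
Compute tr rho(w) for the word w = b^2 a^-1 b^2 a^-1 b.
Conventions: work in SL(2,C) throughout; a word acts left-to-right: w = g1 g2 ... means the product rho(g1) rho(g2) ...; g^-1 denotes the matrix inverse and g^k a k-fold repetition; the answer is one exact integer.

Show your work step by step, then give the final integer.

rho(b) = [[1, 1], [2, 3]]
... * rho(b) = [[1, 1], [2, 3]]  ->  [[3, 4], [8, 11]]
... * rho(a^-1) = [[31, 7], [-9, -2]]  ->  [[57, 13], [149, 34]]
... * rho(b) = [[1, 1], [2, 3]]  ->  [[83, 96], [217, 251]]
... * rho(b) = [[1, 1], [2, 3]]  ->  [[275, 371], [719, 970]]
... * rho(a^-1) = [[31, 7], [-9, -2]]  ->  [[5186, 1183], [13559, 3093]]
... * rho(b) = [[1, 1], [2, 3]]  ->  [[7552, 8735], [19745, 22838]]
tr = 7552 + 22838 = 30390

30390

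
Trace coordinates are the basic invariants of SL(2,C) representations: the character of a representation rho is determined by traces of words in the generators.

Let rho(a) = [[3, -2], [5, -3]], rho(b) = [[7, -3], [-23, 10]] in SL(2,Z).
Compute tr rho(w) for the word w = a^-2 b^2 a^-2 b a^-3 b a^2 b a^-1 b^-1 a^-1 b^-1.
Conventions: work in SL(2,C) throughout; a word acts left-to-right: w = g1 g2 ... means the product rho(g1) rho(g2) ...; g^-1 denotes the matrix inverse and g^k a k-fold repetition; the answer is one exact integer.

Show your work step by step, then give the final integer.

4895638

rho(a^-1) = [[-3, 2], [-5, 3]]
... * rho(a^-1) = [[-3, 2], [-5, 3]]  ->  [[-1, 0], [0, -1]]
... * rho(b) = [[7, -3], [-23, 10]]  ->  [[-7, 3], [23, -10]]
... * rho(b) = [[7, -3], [-23, 10]]  ->  [[-118, 51], [391, -169]]
... * rho(a^-1) = [[-3, 2], [-5, 3]]  ->  [[99, -83], [-328, 275]]
... * rho(a^-1) = [[-3, 2], [-5, 3]]  ->  [[118, -51], [-391, 169]]
... * rho(b) = [[7, -3], [-23, 10]]  ->  [[1999, -864], [-6624, 2863]]
... * rho(a^-1) = [[-3, 2], [-5, 3]]  ->  [[-1677, 1406], [5557, -4659]]
... * rho(a^-1) = [[-3, 2], [-5, 3]]  ->  [[-1999, 864], [6624, -2863]]
... * rho(a^-1) = [[-3, 2], [-5, 3]]  ->  [[1677, -1406], [-5557, 4659]]
... * rho(b) = [[7, -3], [-23, 10]]  ->  [[44077, -19091], [-146056, 63261]]
... * rho(a) = [[3, -2], [5, -3]]  ->  [[36776, -30881], [-121863, 102329]]
... * rho(a) = [[3, -2], [5, -3]]  ->  [[-44077, 19091], [146056, -63261]]
... * rho(b) = [[7, -3], [-23, 10]]  ->  [[-747632, 323141], [2477395, -1070778]]
... * rho(a^-1) = [[-3, 2], [-5, 3]]  ->  [[627191, -525841], [-2078295, 1742456]]
... * rho(b^-1) = [[10, 3], [23, 7]]  ->  [[-5822433, -1799314], [19293538, 5962307]]
... * rho(a^-1) = [[-3, 2], [-5, 3]]  ->  [[26463869, -17042808], [-87692149, 56473997]]
... * rho(b^-1) = [[10, 3], [23, 7]]  ->  [[-127345894, -39908049], [421980441, 132241532]]
tr = -127345894 + 132241532 = 4895638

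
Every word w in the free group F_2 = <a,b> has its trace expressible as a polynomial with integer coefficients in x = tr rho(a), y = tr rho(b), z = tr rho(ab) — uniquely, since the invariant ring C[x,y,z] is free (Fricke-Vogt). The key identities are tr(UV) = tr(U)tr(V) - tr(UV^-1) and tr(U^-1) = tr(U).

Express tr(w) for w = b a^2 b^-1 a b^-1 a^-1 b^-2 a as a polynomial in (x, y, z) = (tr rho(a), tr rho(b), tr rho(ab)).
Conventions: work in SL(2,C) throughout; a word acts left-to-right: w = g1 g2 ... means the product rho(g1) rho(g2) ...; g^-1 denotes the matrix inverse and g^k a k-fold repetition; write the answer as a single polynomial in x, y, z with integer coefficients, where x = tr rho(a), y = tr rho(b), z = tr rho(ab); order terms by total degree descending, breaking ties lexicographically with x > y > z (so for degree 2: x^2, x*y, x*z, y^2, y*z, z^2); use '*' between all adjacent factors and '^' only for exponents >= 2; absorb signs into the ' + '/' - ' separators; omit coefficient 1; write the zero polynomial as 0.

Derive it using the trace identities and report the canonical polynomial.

x^3*y^3*z^2 - x^4*y^2*z - x^2*y^4*z - 2*x^2*y^2*z^3 + x^3*y^3 + x^3*y*z^2 + x*y^3*z^2 + x*y*z^4 + 2*x^2*y^2*z - x^3*y - x*y^3 - 3*x*y*z^2 + x^2*z + y^2*z + x*y - z

next, tr(b a^2) = tr(a) * tr(b a) - tr(b) = x*z - y
tr(a b a^2) = tr(a) * tr(b a^2) - tr(b a) = x^2*z - x*y - z
tr(b a b a) = tr(b a) * tr(b a) - tr(1) = z^2 - 2
tr(b a b) = tr(b) * tr(a b) - tr(a) = y*z - x
tr(a b a^2 b) = tr(a) * tr(b a b a) - tr(b a b) = x*z^2 - y*z - x
next, tr(a b a^2 b^-1) = tr(a b a^2) * tr(b) - tr(a b a^2 b) = x^2*y*z - x*y^2 - x*z^2 + x
tr(b^-1 a b a^2 b^-1) = tr(a b a^2 b^-1) * tr(b) - tr(a b a^2) = x^2*y^2*z - x*y^3 - x*y*z^2 - x^2*z + 2*x*y + z
tr(b^-2 a b a^2 b^-1) = tr(b^-1 a b a^2 b^-1) * tr(b) - tr(b^-1 a b a^2) = x^2*y^3*z - x*y^4 - x*y^2*z^2 - 2*x^2*y*z + 3*x*y^2 + x*z^2 + y*z - x
tr(b^2) = tr(b) * tr(b) - tr(1) = y^2 - 2
and tr(b^2 a^2) = tr(a) * tr(b^2 a) - tr(b^2) = x*y*z - x^2 - y^2 + 2
tr(a b^2 a^2) = tr(a) * tr(b^2 a^2) - tr(b^2 a) = x^2*y*z - x^3 - x*y^2 - y*z + 3*x
tr(a b^2 a^2 b) = tr(b) * tr(a^2 b a b) - tr(a^2 b a) = x*y*z^2 - x^2*z - y^2*z + z
next, tr(b a^2 b^-1 a b) = tr(a b^2 a^2) * tr(b) - tr(a b^2 a^2 b) = x^2*y^2*z - x^3*y - x*y^3 - x*y*z^2 + x^2*z + 3*x*y - z
and tr(a b a^3 b) = tr(a) * tr(a b a b a) - tr(a b a b) = x^2*z^2 - x*y*z - x^2 - z^2 + 2
next, tr(a b a^3) = tr(a) * tr(a^2 b a) - tr(a^2 b) = x^3*z - x^2*y - 2*x*z + y
next, tr(a b^2 a b a^2) = tr(b) * tr(a b a^3 b) - tr(a b a^3) = x^2*y*z^2 - x^3*z - x*y^2*z - y*z^2 + 2*x*z + y
tr(b a b a b a) = tr(a b) * tr(a b a b) - tr(a^-1 b^-1) = z^3 - 3*z
tr(b a b a b) = tr(b) * tr(a b a b) - tr(a b a) = y*z^2 - x*z - y
tr(a b a^2 b a b) = tr(a) * tr(b a b a b a) - tr(b a b a b) = x*z^3 - y*z^2 - 2*x*z + y
and tr(a b a^2 b a) = tr(a) * tr(b a^2 b a) - tr(b a^2 b) = x^2*z^2 - 2*x*y*z + y^2 - 2
next, tr(a b^2 a b a^2 b) = tr(b) * tr(a b a^2 b a b) - tr(a b a^2 b a) = x*y*z^3 - x^2*z^2 - y^2*z^2 + 2
tr(b a b a^2 b^-1 a b) = tr(a b^2 a b a^2) * tr(b) - tr(a b^2 a b a^2 b) = x^2*y^2*z^2 - x^3*y*z - x*y^3*z - x*y*z^3 + x^2*z^2 + 2*x*y*z + y^2 - 2
tr(a b a b a b a^2) = tr(a) * tr(a b a b a b a) - tr(a b a b a b) = x^2*z^3 - x*y*z^2 - 2*x^2*z - z^3 + x*y + 3*z
next, tr(b a b a b a b a) = tr(a b a b) * tr(a b a b) - tr(1) = z^4 - 4*z^2 + 2
next, tr(b a b a b a b) = tr(b) * tr(a b a b a b) - tr(a b a b a) = y*z^3 - x*z^2 - 2*y*z + x
and tr(a b a b a b a^2 b) = tr(a) * tr(b a b a b a b a) - tr(b a b a b a b) = x*z^4 - y*z^3 - 3*x*z^2 + 2*y*z + x
tr(b a b a^2 b^-1 a b a) = tr(a b a b a b a^2) * tr(b) - tr(a b a b a b a^2 b) = x^2*y*z^3 - x*y^2*z^2 - x*z^4 - 2*x^2*y*z + x*y^2 + 3*x*z^2 + y*z - x
next, tr(a b a^2 b^-1 a b a^-1 b) = tr(b a b a^2 b^-1 a b) * tr(a) - tr(b a b a^2 b^-1 a b a) = x^3*y^2*z^2 - x^4*y*z - x^2*y^3*z - 2*x^2*y*z^3 + x^3*z^2 + x*y^2*z^2 + x*z^4 + 4*x^2*y*z - 3*x*z^2 - y*z - x
next, tr(a b a^2 b^-1 a b a^-1 b^-1) = tr(a b a^2 b^-1 a b a^-1) * tr(b) - tr(a b a^2 b^-1 a b a^-1 b) = -x^3*y^2*z^2 + x^4*y*z + 2*x^2*y^3*z + 2*x^2*y*z^3 - x^3*y^2 - x^3*z^2 - x*y^4 - 2*x*y^2*z^2 - x*z^4 - 3*x^2*y*z + 3*x*y^2 + 3*x*z^2 + x
and tr(a^-1 b^-2 a b a^2 b^-1 a b) = tr(a b a^2 b^-1 a b a^-1 b^-1) * tr(b) - tr(a b a^2 b^-1 a b a^-1) = -x^3*y^3*z^2 + x^4*y^2*z + 2*x^2*y^4*z + 2*x^2*y^2*z^3 - x^3*y^3 - x^3*y*z^2 - x*y^5 - 2*x*y^3*z^2 - x*y*z^4 - 4*x^2*y^2*z + x^3*y + 4*x*y^3 + 4*x*y*z^2 - x^2*z - 2*x*y + z
and tr(b a^2 b^-1 a b^-1 a^-1 b^-2 a) = tr(a^-1 b^-2 a b a^2 b^-1 a) * tr(b) - tr(a^-1 b^-2 a b a^2 b^-1 a b) = x^3*y^3*z^2 - x^4*y^2*z - x^2*y^4*z - 2*x^2*y^2*z^3 + x^3*y^3 + x^3*y*z^2 + x*y^3*z^2 + x*y*z^4 + 2*x^2*y^2*z - x^3*y - x*y^3 - 3*x*y*z^2 + x^2*z + y^2*z + x*y - z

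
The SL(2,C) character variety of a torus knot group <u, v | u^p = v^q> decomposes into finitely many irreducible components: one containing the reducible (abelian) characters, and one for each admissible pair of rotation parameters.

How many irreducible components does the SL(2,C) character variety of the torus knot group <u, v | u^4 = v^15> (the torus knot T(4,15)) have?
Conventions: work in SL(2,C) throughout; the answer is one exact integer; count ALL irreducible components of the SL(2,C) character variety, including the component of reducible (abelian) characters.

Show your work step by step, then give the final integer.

For T(4,15): irreducibility forces the central element u^4 = v^15 to one of +I, -I.
On an irreducible component, tr(u) is locked at 2*cos(pi*alpha/4) for some alpha in 1..3, and tr(v) at 2*cos(pi*beta/15) for some beta in 1..14.
Consistency of u^4 = (-1)^alpha I with v^15 = (-1)^beta I forces alpha = beta (mod 2).
count pairs: odd alpha (2 choices) x odd beta (7), plus even alpha (1) x even beta (7): 2*7 + 1*7 = 21.
components with irreducible characters: 21; plus the single component of reducible (abelian) characters: total 22.

22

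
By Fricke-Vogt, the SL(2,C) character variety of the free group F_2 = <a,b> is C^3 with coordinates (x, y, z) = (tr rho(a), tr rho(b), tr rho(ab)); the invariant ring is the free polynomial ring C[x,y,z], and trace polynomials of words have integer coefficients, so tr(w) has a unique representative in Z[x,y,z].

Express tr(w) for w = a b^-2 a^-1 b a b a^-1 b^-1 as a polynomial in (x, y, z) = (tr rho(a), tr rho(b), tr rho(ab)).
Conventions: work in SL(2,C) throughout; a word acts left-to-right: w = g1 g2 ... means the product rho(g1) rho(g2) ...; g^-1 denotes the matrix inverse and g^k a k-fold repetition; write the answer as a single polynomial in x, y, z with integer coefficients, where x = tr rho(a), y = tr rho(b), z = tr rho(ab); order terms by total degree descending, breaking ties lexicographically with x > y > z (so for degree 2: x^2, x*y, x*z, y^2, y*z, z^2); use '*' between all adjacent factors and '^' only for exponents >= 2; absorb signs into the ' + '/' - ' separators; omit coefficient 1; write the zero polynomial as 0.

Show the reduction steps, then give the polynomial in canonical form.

x^2*y^3*z^2 - 2*x^3*y^2*z - x*y^4*z - 2*x*y^2*z^3 + x^4*y + x^2*y^3 + 2*x^2*y*z^2 + y^3*z^2 + y*z^4 + 4*x*y^2*z - 4*x^2*y - 4*y*z^2 + y

tr(a^2) = tr(a)*tr(a) - tr(1)  (reduce the a square) = x^2 - 2
tr(a b a) = tr(a)*tr(b a) - tr(b)  (reduce the a square) = x*z - y
reduce: tr(a^2 b a) = tr(a)*tr(a b a) - tr(a b)  (reduce the a square) = x^2*z - x*y - z
so tr(b a b a) = tr(a b)*tr(a b) - tr(1)  (split on a) = z^2 - 2
tr(b a b) = tr(b)*tr(a b) - tr(a)  (reduce the b square) = y*z - x
tr(a^2 b a b) = tr(a)*tr(b a b a) - tr(b a b)  (reduce the a square) = x*z^2 - y*z - x
tr(b^-1 a^2 b a) = tr(a^2 b a)*tr(b) - tr(a^2 b a b)  (eliminate b^-1) = x^2*y*z - x*y^2 - x*z^2 + x
tr(a b a^-1 b^-1 a) = tr(b^-1 a^2 b)*tr(a) - tr(b^-1 a^2 b a)  (eliminate a^-1) = -x^2*y*z + x^3 + x*y^2 + x*z^2 - 3*x
tr(a^2 b a b a) = tr(a)*tr(b a b a^2) - tr(b a b a)  (reduce the a square) = x^2*z^2 - x*y*z - x^2 - z^2 + 2
tr(b a b a b a) = tr(b a b a)*tr(b a) - tr(a b)  (split on b) = z^3 - 3*z
tr(b a b a b) = tr(b)*tr(a b a b) - tr(a b a)  (reduce the b square) = y*z^2 - x*z - y
tr(a^2 b a b a b) = tr(a)*tr(b a b a b a) - tr(b a b a b)  (reduce the a square) = x*z^3 - y*z^2 - 2*x*z + y
tr(b^-1 a^2 b a b a) = tr(a^2 b a b a)*tr(b) - tr(a^2 b a b a b)  (eliminate b^-1) = x^2*y*z^2 - x*y^2*z - x*z^3 - x^2*y + 2*x*z + y
tr(a b a b a^-1 b^-1 a) = tr(b^-1 a^2 b a b)*tr(a) - tr(b^-1 a^2 b a b a)  (eliminate a^-1) = -x^2*y*z^2 + x^3*z + x*y^2*z + x*z^3 - 3*x*z - y
reduce: tr(b a b a b a b) = tr(b)*tr(a b a b a b) - tr(a b a b a)  (reduce the b square) = y*z^3 - x*z^2 - 2*y*z + x
so tr(b a b a b a b a) = tr(b a)*tr(b a b a b a) - tr(b^-1 a^-1 b^-1 a^-1)  (split on b) = z^4 - 4*z^2 + 2
so tr(a b a b a b a^-1 b) = tr(b a b a b a b)*tr(a) - tr(b a b a b a b a)  (eliminate a^-1) = x*y*z^3 - x^2*z^2 - z^4 - 2*x*y*z + x^2 + 4*z^2 - 2
so tr(a b a b a^-1 b^-1 a b) = tr(a b a b a b a^-1)*tr(b) - tr(a b a b a b a^-1 b)  (eliminate b^-1) = -x*y*z^3 + x^2*z^2 + y^2*z^2 + z^4 + x*y*z - x^2 - y^2 - 4*z^2 + 2
so tr(b a b a^-1 b^-1 a b^-1 a) = tr(a b a b a^-1 b^-1 a)*tr(b) - tr(a b a b a^-1 b^-1 a b)  (eliminate b^-1) = -x^2*y^2*z^2 + x^3*y*z + x*y^3*z + 2*x*y*z^3 - x^2*z^2 - y^2*z^2 - z^4 - 4*x*y*z + x^2 + 4*z^2 - 2
reduce: tr(b^-1 a^-1 b a b a^-1 b^-1 a) = tr(b a b a^-1 b^-1 a b^-1)*tr(a) - tr(b a b a^-1 b^-1 a b^-1 a)  (eliminate a^-1) = x^2*y^2*z^2 - 2*x^3*y*z - x*y^3*z - 2*x*y*z^3 + x^4 + x^2*y^2 + 2*x^2*z^2 + y^2*z^2 + z^4 + 4*x*y*z - 4*x^2 - 4*z^2 + 2
reduce: tr(a b^-2 a^-1 b a b a^-1 b^-1) = tr(b^-1 a^-1 b a b a^-1 b^-1 a)*tr(b) - tr(b^-1 a^-1 b a b a^-1 b^-1 a b)  (eliminate b^-1) = x^2*y^3*z^2 - 2*x^3*y^2*z - x*y^4*z - 2*x*y^2*z^3 + x^4*y + x^2*y^3 + 2*x^2*y*z^2 + y^3*z^2 + y*z^4 + 4*x*y^2*z - 4*x^2*y - 4*y*z^2 + y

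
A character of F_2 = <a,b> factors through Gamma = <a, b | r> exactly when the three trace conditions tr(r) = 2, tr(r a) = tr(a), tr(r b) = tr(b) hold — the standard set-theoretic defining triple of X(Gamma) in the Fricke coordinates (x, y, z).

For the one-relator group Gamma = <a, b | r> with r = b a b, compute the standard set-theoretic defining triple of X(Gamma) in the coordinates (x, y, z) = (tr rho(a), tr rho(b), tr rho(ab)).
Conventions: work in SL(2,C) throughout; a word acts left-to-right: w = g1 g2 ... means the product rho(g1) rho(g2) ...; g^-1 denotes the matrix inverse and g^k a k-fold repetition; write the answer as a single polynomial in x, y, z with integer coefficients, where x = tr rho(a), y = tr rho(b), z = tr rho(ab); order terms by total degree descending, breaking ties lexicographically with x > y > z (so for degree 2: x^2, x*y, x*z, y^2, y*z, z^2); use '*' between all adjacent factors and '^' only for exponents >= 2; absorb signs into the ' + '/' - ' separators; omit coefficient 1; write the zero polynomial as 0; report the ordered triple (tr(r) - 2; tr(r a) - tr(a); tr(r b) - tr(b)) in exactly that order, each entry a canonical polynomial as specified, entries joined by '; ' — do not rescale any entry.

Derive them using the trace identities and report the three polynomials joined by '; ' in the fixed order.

next, tr(b a b) = tr(b) tr(a b) - tr(a)  (reduce the b square) = y*z - x
tr(b a b a) = tr(a b) tr(a b) - tr(1) = z^2 - 2
tr(b a b^2) = tr(b) tr(b a b) - tr(b a)  (reduce the b square) = y^2*z - x*y - z
assemble the triple (tr(r) - 2; tr(r a) - x; tr(r b) - y)

y*z - x - 2; z^2 - x - 2; y^2*z - x*y - y - z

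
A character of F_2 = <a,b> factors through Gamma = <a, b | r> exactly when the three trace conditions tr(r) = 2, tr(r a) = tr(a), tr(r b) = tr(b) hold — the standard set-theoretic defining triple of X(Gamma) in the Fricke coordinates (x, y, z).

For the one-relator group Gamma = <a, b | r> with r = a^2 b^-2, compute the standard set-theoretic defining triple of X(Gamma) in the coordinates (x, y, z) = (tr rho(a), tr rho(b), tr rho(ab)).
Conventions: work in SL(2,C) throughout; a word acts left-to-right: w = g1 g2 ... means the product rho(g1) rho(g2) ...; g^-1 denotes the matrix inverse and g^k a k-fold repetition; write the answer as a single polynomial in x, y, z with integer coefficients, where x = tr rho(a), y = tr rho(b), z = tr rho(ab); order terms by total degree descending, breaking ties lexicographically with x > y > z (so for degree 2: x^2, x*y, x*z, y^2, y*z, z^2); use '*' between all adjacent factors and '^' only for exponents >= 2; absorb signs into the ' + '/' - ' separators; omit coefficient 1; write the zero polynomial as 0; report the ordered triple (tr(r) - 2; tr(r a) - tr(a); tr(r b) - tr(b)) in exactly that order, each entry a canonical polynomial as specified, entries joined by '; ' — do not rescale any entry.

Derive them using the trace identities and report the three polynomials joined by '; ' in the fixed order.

x^2*y^2 - x*y*z - x^2 - y^2; x^3*y^2 - x^2*y*z - x^3 - 2*x*y^2 + y*z + 2*x; x^2*y - x*z - 2*y

trace(a^2) = trace(a) trace(a) - trace(1)   [square of a] = x^2 - 2
trace(a^2 b) = trace(a) trace(b a) - trace(b)   [square of a] = x*z - y
trace(b^-1 a^2) = trace(a^2) trace(b) - trace(a^2 b)   [inverse elimination on b] = x^2*y - x*z - y
trace(a^2 b^-2) = trace(b^-1 a^2) trace(b) - trace(b^-1 a^2 b)   [inverse elimination on b] = x^2*y^2 - x*y*z - x^2 - y^2 + 2
trace(a^3) = trace(a) trace(a^2) - trace(a) = x^3 - 3*x
so trace(a^3 b) = trace(a) trace(b a^2) - trace(b a) = x^2*z - x*y - z
trace(a^3 b^-1) = trace(a^3) trace(b) - trace(a^3 b) = x^3*y - x^2*z - 2*x*y + z
so trace(a^2 b^-2 a) = trace(a^3 b^-1) trace(b) - trace(a^3) = x^3*y^2 - x^2*y*z - x^3 - 2*x*y^2 + y*z + 3*x
assemble the triple (trace(r) - 2; trace(r a) - x; trace(r b) - y)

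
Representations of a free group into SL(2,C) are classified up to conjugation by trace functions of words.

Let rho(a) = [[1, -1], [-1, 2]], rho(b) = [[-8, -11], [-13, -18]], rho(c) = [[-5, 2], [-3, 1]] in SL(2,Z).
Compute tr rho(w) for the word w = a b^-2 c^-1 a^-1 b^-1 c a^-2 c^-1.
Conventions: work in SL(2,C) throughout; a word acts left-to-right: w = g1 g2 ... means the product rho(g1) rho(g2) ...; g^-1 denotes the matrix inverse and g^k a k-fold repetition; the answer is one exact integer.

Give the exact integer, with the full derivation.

-1263970

rho(a) = [[1, -1], [-1, 2]]
... * rho(b^-1) = [[-18, 11], [13, -8]]  ->  [[-31, 19], [44, -27]]
... * rho(b^-1) = [[-18, 11], [13, -8]]  ->  [[805, -493], [-1143, 700]]
... * rho(c^-1) = [[1, -2], [3, -5]]  ->  [[-674, 855], [957, -1214]]
... * rho(a^-1) = [[2, 1], [1, 1]]  ->  [[-493, 181], [700, -257]]
... * rho(b^-1) = [[-18, 11], [13, -8]]  ->  [[11227, -6871], [-15941, 9756]]
... * rho(c) = [[-5, 2], [-3, 1]]  ->  [[-35522, 15583], [50437, -22126]]
... * rho(a^-1) = [[2, 1], [1, 1]]  ->  [[-55461, -19939], [78748, 28311]]
... * rho(a^-1) = [[2, 1], [1, 1]]  ->  [[-130861, -75400], [185807, 107059]]
... * rho(c^-1) = [[1, -2], [3, -5]]  ->  [[-357061, 638722], [506984, -906909]]
tr = -357061 + -906909 = -1263970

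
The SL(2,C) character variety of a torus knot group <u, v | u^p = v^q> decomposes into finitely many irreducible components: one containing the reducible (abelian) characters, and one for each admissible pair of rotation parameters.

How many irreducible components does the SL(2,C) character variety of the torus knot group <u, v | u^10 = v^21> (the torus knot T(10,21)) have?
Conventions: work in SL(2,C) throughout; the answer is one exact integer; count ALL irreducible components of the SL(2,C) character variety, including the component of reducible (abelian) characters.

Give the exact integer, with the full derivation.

In the torus knot group T(10,21), u^10 = v^21 is central, so an irreducible representation sends it to +I or -I (Schur).
So on each irreducible component the traces are pinned: tr(u) = 2*cos(pi*alpha/10) with 1 <= alpha <= 9, tr(v) = 2*cos(pi*beta/21) with 1 <= beta <= 20.
Consistency of u^10 = (-1)^alpha I with v^21 = (-1)^beta I forces alpha = beta (mod 2).
Enumerate parity-matched pairs: 5*10 odd-odd plus 4*10 even-even gives 90.
That is 90 components of irreducible characters, and with the reducible (abelian) component the total is 91.

91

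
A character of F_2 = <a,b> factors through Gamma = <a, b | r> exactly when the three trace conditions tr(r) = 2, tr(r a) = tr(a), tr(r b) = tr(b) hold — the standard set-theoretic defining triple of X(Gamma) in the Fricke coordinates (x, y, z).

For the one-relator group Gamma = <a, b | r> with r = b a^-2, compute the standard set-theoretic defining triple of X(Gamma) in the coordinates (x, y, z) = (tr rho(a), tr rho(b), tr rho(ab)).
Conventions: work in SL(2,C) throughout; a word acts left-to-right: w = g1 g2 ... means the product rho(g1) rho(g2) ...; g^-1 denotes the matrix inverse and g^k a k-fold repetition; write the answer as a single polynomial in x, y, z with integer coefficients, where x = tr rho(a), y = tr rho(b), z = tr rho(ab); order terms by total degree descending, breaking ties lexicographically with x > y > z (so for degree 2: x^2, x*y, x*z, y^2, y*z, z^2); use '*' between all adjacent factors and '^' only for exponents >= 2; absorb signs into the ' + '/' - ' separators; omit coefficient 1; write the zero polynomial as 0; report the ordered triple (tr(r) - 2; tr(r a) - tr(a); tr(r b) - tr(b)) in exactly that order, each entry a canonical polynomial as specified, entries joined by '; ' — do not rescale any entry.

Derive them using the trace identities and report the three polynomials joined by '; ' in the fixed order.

x^2*y - x*z - y - 2; x*y - x - z; x^2*y^2 - x*y*z - x^2 - y^2 - y + 2

trace(b a^-1) = trace(b) trace(a) - trace(b a) = x*y - z
trace(b a^-2) = trace(b a^-1) trace(a) - trace(b) = x^2*y - x*z - y
trace(b^2) = trace(b) trace(b) - trace(1) = y^2 - 2
trace(b^2 a) = trace(b) trace(a b) - trace(a) = y*z - x
trace(b^2 a^-1) = trace(b^2) trace(a) - trace(b^2 a) = x*y^2 - y*z - x
trace(b a^-2 b) = trace(b^2 a^-1) trace(a) - trace(b^2) = x^2*y^2 - x*y*z - x^2 - y^2 + 2
assemble the triple (trace(r) - 2; trace(r a) - x; trace(r b) - y)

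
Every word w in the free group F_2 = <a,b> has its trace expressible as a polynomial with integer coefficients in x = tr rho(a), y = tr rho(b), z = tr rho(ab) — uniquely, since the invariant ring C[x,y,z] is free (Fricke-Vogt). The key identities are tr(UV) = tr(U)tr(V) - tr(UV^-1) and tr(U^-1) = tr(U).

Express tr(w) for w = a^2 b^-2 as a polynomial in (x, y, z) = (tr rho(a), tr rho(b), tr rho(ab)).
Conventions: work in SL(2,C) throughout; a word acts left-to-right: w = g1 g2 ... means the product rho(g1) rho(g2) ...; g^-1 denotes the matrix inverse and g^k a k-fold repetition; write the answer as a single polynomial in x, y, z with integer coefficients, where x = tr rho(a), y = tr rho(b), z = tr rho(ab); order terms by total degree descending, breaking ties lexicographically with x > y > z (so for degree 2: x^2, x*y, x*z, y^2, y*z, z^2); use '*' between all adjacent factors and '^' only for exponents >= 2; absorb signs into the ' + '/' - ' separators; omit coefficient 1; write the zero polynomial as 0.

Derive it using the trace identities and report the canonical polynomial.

x^2*y^2 - x*y*z - x^2 - y^2 + 2

tr(a^2) = tr(a) tr(a) - tr(1) = x^2 - 2
tr(a^2 b) = tr(a) tr(b a) - tr(b) = x*z - y
tr(b^-1 a^2) = tr(a^2) tr(b) - tr(a^2 b) = x^2*y - x*z - y
tr(a^2 b^-2) = tr(b^-1 a^2) tr(b) - tr(b^-1 a^2 b) = x^2*y^2 - x*y*z - x^2 - y^2 + 2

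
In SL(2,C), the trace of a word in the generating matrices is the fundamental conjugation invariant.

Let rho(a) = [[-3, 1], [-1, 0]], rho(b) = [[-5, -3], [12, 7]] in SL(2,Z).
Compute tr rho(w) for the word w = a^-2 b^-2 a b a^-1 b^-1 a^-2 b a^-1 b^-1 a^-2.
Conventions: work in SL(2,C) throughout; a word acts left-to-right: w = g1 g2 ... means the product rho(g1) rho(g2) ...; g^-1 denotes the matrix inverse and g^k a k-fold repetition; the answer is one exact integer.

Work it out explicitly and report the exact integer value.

-4547349198

rho(a^-1) = [[0, -1], [1, -3]]
... * rho(a^-1) = [[0, -1], [1, -3]]  ->  [[-1, 3], [-3, 8]]
... * rho(b^-1) = [[7, 3], [-12, -5]]  ->  [[-43, -18], [-117, -49]]
... * rho(b^-1) = [[7, 3], [-12, -5]]  ->  [[-85, -39], [-231, -106]]
... * rho(a) = [[-3, 1], [-1, 0]]  ->  [[294, -85], [799, -231]]
... * rho(b) = [[-5, -3], [12, 7]]  ->  [[-2490, -1477], [-6767, -4014]]
... * rho(a^-1) = [[0, -1], [1, -3]]  ->  [[-1477, 6921], [-4014, 18809]]
... * rho(b^-1) = [[7, 3], [-12, -5]]  ->  [[-93391, -39036], [-253806, -106087]]
... * rho(a^-1) = [[0, -1], [1, -3]]  ->  [[-39036, 210499], [-106087, 572067]]
... * rho(a^-1) = [[0, -1], [1, -3]]  ->  [[210499, -592461], [572067, -1610114]]
... * rho(b) = [[-5, -3], [12, 7]]  ->  [[-8162027, -4778724], [-22181703, -12986999]]
... * rho(a^-1) = [[0, -1], [1, -3]]  ->  [[-4778724, 22498199], [-12986999, 61142700]]
... * rho(b^-1) = [[7, 3], [-12, -5]]  ->  [[-303429456, -126827167], [-824621393, -344674497]]
... * rho(a^-1) = [[0, -1], [1, -3]]  ->  [[-126827167, 683910957], [-344674497, 1858644884]]
... * rho(a^-1) = [[0, -1], [1, -3]]  ->  [[683910957, -1924905704], [1858644884, -5231260155]]
tr = 683910957 + -5231260155 = -4547349198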